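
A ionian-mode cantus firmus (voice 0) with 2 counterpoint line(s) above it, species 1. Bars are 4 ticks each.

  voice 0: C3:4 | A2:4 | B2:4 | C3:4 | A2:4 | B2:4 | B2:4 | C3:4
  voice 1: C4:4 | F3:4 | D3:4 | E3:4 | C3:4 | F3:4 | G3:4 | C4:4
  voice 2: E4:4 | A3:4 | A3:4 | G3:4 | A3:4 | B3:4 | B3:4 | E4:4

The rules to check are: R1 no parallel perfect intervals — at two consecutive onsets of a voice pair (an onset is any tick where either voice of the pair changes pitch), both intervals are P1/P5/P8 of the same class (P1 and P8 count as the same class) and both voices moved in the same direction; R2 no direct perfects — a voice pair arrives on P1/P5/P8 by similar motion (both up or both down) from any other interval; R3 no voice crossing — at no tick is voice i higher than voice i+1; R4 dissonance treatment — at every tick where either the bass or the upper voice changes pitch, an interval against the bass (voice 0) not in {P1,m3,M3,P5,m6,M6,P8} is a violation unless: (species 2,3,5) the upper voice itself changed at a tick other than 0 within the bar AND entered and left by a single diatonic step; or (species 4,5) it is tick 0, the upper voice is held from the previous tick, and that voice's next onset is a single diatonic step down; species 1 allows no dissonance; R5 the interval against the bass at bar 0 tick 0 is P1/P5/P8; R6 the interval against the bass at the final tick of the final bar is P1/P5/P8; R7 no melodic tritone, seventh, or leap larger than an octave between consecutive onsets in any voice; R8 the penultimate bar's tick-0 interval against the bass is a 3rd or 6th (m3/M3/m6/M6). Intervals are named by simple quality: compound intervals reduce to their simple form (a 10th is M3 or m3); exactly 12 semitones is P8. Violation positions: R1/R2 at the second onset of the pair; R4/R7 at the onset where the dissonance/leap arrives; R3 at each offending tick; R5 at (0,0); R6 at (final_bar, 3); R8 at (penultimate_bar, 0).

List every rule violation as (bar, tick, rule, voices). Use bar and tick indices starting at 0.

bar 0: v0=C3 v1=C4 v2=E4 downbeat M3
bar 1: v0=A2 v1=F3 v2=A3 downbeat P8
bar 2: v0=B2 v1=D3 v2=A3 downbeat m7
bar 3: v0=C3 v1=E3 v2=G3 downbeat P5
bar 4: v0=A2 v1=C3 v2=A3 downbeat P8
bar 5: v0=B2 v1=F3 v2=B3 downbeat P8
bar 6: v0=B2 v1=G3 v2=B3 downbeat P8
bar 7: v0=C3 v1=C4 v2=E4 downbeat M3
  -> R5 @ bar 0 tick 0 v(0, 2): opens on M3
  -> R2 @ bar 1 tick 0 v(0, 2): C3/E4 M3 -> A2/A3 P8 similar
  -> R4 @ bar 2 tick 0 v(0, 2): B2/A3 m7 untreated
  -> R1 @ bar 5 tick 0 v(0, 2): A2/A3 P8 -> B2/B3 P8 similar
  -> R4 @ bar 5 tick 0 v(0, 1): B2/F3 TT untreated
  -> R8 @ bar 6 tick 0 v(0, 2): penult P8 not 3rd/6th
  -> R2 @ bar 7 tick 0 v(0, 1): B2/G3 m6 -> C3/C4 P8 similar
  -> R6 @ bar 7 tick 3 v(0, 2): closes on M3

(0, 0, R5, (0, 2))
(1, 0, R2, (0, 2))
(2, 0, R4, (0, 2))
(5, 0, R1, (0, 2))
(5, 0, R4, (0, 1))
(6, 0, R8, (0, 2))
(7, 0, R2, (0, 1))
(7, 3, R6, (0, 2))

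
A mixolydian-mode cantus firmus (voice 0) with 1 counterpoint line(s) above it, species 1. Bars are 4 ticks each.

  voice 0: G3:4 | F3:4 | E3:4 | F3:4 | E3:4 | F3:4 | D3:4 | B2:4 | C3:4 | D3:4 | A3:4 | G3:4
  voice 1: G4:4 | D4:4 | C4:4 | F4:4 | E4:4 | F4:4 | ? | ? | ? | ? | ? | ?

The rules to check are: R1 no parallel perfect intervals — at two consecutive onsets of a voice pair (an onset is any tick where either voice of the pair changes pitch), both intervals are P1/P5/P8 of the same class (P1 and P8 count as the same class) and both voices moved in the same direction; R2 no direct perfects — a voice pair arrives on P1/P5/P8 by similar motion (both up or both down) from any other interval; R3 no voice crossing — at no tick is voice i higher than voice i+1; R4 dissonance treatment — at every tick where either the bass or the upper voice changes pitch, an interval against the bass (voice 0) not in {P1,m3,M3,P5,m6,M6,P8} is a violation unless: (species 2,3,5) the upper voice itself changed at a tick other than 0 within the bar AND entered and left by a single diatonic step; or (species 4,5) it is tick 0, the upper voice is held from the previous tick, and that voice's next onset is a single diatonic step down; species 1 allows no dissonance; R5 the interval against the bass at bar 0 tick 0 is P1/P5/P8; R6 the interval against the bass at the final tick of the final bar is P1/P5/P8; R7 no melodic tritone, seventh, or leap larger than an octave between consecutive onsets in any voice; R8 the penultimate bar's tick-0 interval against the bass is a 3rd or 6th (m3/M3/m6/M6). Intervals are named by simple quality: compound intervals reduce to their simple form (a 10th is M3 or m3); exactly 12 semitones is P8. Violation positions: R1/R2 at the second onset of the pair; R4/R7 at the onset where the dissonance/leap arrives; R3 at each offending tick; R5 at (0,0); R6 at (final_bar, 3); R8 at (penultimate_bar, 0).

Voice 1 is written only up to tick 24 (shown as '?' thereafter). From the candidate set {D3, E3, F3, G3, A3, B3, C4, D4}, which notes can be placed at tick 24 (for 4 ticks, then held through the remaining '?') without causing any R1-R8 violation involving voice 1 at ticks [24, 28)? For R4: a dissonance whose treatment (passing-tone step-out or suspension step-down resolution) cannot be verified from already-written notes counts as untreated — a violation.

D3: violates R1,R7
E3: violates R4,R7
F3: legal
G3: violates R4,R7
A3: violates R2
B3: violates R7
C4: violates R4
D4: violates R1

{F3}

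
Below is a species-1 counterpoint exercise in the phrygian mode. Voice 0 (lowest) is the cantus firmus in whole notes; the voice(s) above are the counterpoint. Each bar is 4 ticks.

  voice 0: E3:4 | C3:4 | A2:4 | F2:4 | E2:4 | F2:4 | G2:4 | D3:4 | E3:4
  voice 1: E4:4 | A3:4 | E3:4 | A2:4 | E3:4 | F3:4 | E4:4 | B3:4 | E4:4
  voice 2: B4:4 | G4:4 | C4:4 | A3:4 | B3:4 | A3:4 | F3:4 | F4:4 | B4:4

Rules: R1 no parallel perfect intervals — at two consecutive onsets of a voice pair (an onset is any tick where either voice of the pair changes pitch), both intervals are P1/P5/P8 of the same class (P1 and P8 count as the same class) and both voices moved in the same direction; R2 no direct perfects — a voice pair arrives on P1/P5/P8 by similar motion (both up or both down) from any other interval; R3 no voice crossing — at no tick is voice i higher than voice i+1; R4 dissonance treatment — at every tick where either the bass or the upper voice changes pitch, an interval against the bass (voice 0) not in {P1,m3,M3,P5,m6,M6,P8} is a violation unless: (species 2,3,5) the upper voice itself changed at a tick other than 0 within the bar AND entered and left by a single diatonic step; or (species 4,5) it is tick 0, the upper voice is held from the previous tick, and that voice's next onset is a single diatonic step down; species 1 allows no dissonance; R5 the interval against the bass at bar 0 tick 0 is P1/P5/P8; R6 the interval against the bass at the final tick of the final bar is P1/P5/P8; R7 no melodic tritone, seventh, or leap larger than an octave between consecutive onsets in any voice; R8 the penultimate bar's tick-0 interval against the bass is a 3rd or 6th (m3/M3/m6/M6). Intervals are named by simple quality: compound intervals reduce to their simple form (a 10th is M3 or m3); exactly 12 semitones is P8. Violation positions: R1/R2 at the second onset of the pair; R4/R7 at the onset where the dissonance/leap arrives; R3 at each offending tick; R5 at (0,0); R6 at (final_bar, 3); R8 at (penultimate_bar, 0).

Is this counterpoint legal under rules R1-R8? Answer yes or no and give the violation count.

No (15 violations)

bar 0: v0=E3 v1=E4 v2=B4 (P5)
bar 1: v0=C3 v1=A3 v2=G4 (P5)
bar 2: v0=A2 v1=E3 v2=C4 (m3)
bar 3: v0=F2 v1=A2 v2=A3 (M3)
bar 4: v0=E2 v1=E3 v2=B3 (P5)
bar 5: v0=F2 v1=F3 v2=A3 (M3)
bar 6: v0=G2 v1=E4 v2=F3 (m7)
bar 7: v0=D3 v1=B3 v2=F4 (m3)
bar 8: v0=E3 v1=E4 v2=B4 (P5)
  R1 @ bar1.0: E3/B4 P5 -> C3/G4 P5 similar
  R2 @ bar2.0: C3/A3 M6 -> A2/E3 P5 similar
  R2 @ bar3.0: E3/C4 m6 -> A2/A3 P8 similar
  R2 @ bar4.0: A2/A3 P8 -> E3/B3 P5 similar
  R1 @ bar5.0: E2/E3 P8 -> F2/F3 P8 similar
  R3 @ bar6.0: E4 above F3
  R4 @ bar6.0: G2/F3 m7 untreated
  R7 @ bar6.0: F3->E4 leap 11st
  R3 @ bar6.1: E4 above F3
  R3 @ bar6.2: E4 above F3
  R3 @ bar6.3: E4 above F3
  R2 @ bar8.0: D3/B3 M6 -> E3/E4 P8 similar
  R2 @ bar8.0: D3/F4 m3 -> E3/B4 P5 similar
  R2 @ bar8.0: B3/F4 TT -> E4/B4 P5 similar
  R7 @ bar8.0: F4->B4 leap 6st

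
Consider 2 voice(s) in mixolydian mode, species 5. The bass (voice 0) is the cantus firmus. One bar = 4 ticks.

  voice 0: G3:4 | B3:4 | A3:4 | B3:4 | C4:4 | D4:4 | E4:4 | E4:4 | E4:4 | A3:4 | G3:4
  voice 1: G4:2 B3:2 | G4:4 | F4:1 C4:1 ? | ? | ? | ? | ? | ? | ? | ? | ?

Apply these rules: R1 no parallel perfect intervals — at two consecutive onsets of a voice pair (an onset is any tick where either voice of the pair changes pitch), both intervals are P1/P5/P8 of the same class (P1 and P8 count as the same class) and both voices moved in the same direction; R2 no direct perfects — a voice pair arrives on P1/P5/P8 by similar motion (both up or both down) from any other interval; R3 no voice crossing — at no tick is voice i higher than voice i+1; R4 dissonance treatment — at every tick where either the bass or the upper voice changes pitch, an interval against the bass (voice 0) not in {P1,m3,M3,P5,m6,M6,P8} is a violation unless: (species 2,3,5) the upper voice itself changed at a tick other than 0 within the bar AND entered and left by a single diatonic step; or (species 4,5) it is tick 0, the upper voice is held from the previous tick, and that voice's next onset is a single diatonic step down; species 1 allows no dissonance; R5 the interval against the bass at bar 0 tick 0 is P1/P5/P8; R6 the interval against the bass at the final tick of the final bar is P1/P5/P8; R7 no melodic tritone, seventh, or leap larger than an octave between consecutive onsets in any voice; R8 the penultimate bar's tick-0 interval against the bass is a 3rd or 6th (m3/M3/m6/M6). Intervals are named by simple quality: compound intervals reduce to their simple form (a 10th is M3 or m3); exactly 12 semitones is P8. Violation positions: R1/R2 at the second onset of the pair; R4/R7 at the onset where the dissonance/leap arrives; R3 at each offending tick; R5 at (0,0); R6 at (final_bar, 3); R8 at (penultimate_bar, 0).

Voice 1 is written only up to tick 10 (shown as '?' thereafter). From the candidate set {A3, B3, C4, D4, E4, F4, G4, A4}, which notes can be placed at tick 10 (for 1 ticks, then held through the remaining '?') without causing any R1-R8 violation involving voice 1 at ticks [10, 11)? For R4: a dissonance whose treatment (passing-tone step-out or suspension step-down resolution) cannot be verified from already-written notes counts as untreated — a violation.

A3: legal
B3: violates R4
C4: legal
D4: violates R4
E4: legal
F4: legal
G4: violates R4
A4: legal

{A3, A4, C4, E4, F4}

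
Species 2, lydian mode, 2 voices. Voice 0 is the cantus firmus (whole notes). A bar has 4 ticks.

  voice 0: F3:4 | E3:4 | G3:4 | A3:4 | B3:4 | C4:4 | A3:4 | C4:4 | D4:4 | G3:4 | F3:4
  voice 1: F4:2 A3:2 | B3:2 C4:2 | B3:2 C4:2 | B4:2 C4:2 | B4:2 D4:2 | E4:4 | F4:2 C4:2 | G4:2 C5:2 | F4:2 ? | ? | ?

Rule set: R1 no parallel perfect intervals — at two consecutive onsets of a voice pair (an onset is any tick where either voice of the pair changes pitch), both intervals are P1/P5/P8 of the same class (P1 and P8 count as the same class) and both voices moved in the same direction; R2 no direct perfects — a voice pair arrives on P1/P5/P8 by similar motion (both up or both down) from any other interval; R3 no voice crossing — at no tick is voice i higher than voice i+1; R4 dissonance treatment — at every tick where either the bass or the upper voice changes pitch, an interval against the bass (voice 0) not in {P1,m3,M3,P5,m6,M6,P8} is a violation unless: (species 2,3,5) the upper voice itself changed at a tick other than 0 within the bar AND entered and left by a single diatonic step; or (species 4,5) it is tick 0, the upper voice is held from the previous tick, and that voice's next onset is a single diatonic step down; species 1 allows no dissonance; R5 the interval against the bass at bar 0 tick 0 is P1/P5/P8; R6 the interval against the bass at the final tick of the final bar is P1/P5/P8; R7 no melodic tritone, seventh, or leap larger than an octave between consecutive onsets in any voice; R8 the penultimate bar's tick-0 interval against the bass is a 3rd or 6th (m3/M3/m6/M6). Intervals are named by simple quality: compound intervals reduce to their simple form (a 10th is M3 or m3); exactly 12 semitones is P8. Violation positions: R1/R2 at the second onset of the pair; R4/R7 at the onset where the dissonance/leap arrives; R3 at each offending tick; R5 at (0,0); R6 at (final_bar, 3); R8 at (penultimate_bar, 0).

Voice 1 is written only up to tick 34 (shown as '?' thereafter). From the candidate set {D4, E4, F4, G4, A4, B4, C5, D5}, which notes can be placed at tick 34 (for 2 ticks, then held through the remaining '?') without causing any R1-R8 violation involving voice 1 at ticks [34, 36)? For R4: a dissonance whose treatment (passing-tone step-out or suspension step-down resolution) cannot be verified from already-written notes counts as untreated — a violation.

{A4, D4, D5, F4}

D4: legal
E4: violates R4
F4: legal
G4: violates R4
A4: legal
B4: violates R7
C5: violates R4
D5: legal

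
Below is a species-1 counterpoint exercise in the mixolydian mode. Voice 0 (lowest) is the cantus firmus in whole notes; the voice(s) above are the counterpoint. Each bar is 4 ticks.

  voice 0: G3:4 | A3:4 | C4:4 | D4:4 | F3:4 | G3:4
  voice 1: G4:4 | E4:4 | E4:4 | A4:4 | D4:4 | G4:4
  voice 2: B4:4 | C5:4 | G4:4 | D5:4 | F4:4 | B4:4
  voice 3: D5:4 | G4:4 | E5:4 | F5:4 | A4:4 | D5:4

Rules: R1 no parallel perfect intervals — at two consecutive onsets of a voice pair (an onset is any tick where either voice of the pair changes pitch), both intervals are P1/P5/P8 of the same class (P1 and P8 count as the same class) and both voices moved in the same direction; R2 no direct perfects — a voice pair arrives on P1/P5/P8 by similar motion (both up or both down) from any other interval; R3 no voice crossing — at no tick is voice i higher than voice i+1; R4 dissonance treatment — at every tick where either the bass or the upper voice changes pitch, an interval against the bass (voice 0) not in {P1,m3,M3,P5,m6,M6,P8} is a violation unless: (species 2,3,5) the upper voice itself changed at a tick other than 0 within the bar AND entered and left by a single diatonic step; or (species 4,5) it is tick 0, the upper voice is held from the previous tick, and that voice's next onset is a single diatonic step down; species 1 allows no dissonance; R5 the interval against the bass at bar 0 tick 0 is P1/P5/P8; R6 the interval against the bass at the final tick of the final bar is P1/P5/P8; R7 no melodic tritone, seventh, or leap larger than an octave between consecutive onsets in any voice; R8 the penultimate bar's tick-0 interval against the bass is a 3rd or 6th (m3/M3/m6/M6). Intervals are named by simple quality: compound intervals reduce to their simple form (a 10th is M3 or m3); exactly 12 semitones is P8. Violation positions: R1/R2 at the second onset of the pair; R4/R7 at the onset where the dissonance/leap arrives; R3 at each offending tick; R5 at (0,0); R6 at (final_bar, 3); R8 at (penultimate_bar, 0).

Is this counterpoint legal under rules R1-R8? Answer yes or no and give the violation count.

bar 0: v0=G3 v1=G4 v2=B4 v3=D5 (P5)
bar 1: v0=A3 v1=E4 v2=C5 v3=G4 (m7)
bar 2: v0=C4 v1=E4 v2=G4 v3=E5 (M3)
bar 3: v0=D4 v1=A4 v2=D5 v3=F5 (m3)
bar 4: v0=F3 v1=D4 v2=F4 v3=A4 (M3)
bar 5: v0=G3 v1=G4 v2=B4 v3=D5 (P5)
  R5 @ bar0.0: opens on M3
  R3 @ bar1.0: C5 above G4
  R4 @ bar1.0: A3/G4 m7 untreated
  R3 @ bar1.1: C5 above G4
  R3 @ bar1.2: C5 above G4
  R3 @ bar1.3: C5 above G4
  R2 @ bar3.0: C4/E4 M3 -> D4/A4 P5 similar
  R2 @ bar3.0: C4/G4 P5 -> D4/D5 P8 similar
  R1 @ bar4.0: D4/D5 P8 -> F3/F4 P8 similar
  R2 @ bar4.0: A4/F5 m6 -> D4/A4 P5 similar
  R8 @ bar4.0: penult P8 not 3rd/6th
  R1 @ bar5.0: D4/A4 P5 -> G4/D5 P5 similar
  R2 @ bar5.0: F3/D4 M6 -> G3/G4 P8 similar
  R2 @ bar5.0: F3/A4 M3 -> G3/D5 P5 similar
  R7 @ bar5.0: F4->B4 leap 6st
  R6 @ bar5.3: closes on M3

No (16 violations)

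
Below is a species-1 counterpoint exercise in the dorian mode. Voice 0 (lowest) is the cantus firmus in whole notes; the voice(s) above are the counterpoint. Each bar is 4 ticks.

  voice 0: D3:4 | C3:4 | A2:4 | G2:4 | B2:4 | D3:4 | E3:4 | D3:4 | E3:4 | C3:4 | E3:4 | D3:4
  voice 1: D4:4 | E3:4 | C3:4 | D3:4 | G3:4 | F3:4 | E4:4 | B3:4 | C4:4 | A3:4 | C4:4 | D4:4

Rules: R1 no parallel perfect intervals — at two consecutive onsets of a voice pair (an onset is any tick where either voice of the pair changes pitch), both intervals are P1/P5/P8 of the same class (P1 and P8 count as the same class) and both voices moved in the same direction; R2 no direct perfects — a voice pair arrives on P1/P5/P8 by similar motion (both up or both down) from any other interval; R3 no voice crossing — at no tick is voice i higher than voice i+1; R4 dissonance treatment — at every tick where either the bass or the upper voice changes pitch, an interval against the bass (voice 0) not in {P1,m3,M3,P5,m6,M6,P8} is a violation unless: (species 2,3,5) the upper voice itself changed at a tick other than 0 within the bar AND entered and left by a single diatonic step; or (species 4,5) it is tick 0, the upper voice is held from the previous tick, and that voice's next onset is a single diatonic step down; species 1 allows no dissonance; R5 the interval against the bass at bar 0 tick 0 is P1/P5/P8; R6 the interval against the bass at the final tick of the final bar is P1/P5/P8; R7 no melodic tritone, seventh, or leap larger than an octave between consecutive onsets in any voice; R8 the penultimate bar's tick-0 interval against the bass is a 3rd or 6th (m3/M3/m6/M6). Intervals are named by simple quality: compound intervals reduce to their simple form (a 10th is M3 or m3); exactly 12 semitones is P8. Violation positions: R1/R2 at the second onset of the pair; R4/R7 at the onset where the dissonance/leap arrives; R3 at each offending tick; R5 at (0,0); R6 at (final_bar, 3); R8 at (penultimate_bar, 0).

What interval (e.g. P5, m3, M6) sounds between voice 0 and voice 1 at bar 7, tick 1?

M6

voice 0=D3 voice 1=B3 -> M6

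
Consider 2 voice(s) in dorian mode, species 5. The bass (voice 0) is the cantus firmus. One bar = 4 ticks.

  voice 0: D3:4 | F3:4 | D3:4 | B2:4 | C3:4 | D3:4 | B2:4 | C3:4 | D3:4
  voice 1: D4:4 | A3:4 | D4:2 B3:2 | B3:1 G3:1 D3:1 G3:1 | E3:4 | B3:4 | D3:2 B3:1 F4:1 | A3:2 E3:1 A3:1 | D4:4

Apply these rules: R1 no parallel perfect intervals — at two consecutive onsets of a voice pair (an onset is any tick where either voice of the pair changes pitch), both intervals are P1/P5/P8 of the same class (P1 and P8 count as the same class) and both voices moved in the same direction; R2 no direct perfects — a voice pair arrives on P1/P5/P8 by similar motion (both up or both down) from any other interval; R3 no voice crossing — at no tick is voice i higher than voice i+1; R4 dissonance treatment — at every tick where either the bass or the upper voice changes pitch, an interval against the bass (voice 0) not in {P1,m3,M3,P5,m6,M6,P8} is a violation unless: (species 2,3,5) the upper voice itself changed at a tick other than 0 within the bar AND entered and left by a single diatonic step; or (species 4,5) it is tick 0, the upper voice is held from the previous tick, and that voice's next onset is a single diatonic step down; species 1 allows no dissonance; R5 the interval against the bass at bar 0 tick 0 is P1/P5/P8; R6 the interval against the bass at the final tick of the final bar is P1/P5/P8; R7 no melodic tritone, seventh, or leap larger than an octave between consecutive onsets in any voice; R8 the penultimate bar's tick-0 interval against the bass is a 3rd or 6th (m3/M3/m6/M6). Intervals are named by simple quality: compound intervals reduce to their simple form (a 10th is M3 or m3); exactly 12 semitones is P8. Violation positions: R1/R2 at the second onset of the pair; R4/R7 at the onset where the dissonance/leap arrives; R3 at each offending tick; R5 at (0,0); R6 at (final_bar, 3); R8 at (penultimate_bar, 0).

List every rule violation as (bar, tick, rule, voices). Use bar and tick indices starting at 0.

bar 0: v0=D3 v1=D4 downbeat P8
bar 1: v0=F3 v1=A3 downbeat M3
bar 2: v0=D3 v1=D4 downbeat P8
bar 3: v0=B2 v1=B3 downbeat P8
bar 4: v0=C3 v1=E3 downbeat M3
bar 5: v0=D3 v1=B3 downbeat M6
bar 6: v0=B2 v1=D3 downbeat m3
bar 7: v0=C3 v1=A3 downbeat M6
bar 8: v0=D3 v1=D4 downbeat P8
  -> R4 @ bar 6 tick 3 v(0, 1): B2/F4 TT untreated
  -> R7 @ bar 6 tick 3 v(1,): B3->F4 leap 6st
  -> R2 @ bar 8 tick 0 v(0, 1): C3/A3 M6 -> D3/D4 P8 similar

(6, 3, R4, (0, 1))
(6, 3, R7, (1,))
(8, 0, R2, (0, 1))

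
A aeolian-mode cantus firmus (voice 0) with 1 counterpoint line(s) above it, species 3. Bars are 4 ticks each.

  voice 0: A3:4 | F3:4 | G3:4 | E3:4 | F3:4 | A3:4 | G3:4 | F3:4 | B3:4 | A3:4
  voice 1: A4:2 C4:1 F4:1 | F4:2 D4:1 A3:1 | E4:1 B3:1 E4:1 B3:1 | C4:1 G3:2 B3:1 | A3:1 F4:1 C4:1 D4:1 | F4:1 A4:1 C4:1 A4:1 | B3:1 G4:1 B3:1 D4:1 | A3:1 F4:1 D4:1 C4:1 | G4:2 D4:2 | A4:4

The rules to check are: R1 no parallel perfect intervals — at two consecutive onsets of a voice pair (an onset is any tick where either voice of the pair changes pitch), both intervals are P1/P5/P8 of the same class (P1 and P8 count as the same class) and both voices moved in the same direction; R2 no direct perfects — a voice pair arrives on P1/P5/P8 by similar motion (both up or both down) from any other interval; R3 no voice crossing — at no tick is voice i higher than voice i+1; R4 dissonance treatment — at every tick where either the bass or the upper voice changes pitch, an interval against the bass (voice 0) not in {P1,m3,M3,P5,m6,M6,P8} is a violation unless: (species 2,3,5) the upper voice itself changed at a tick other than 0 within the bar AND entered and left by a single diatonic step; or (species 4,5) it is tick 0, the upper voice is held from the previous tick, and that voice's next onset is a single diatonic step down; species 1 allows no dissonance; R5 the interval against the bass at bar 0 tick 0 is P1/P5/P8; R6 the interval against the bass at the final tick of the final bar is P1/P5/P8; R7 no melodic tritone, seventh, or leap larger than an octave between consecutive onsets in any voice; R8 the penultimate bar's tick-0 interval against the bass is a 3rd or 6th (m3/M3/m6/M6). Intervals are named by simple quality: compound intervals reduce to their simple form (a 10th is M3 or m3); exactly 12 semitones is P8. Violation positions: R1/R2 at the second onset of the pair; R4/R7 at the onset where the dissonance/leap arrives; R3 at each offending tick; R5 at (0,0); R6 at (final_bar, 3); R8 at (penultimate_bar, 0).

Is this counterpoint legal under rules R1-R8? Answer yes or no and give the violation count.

No (2 violations)

bar 0: v0=A3 v1=A4 (P8)
bar 1: v0=F3 v1=F4 (P8)
bar 2: v0=G3 v1=E4 (M6)
bar 3: v0=E3 v1=C4 (m6)
bar 4: v0=F3 v1=A3 (M3)
bar 5: v0=A3 v1=F4 (m6)
bar 6: v0=G3 v1=B3 (M3)
bar 7: v0=F3 v1=A3 (M3)
bar 8: v0=B3 v1=G4 (m6)
bar 9: v0=A3 v1=A4 (P8)
  R7 @ bar6.0: A4->B3 leap 10st
  R7 @ bar8.0: F3->B3 leap 6st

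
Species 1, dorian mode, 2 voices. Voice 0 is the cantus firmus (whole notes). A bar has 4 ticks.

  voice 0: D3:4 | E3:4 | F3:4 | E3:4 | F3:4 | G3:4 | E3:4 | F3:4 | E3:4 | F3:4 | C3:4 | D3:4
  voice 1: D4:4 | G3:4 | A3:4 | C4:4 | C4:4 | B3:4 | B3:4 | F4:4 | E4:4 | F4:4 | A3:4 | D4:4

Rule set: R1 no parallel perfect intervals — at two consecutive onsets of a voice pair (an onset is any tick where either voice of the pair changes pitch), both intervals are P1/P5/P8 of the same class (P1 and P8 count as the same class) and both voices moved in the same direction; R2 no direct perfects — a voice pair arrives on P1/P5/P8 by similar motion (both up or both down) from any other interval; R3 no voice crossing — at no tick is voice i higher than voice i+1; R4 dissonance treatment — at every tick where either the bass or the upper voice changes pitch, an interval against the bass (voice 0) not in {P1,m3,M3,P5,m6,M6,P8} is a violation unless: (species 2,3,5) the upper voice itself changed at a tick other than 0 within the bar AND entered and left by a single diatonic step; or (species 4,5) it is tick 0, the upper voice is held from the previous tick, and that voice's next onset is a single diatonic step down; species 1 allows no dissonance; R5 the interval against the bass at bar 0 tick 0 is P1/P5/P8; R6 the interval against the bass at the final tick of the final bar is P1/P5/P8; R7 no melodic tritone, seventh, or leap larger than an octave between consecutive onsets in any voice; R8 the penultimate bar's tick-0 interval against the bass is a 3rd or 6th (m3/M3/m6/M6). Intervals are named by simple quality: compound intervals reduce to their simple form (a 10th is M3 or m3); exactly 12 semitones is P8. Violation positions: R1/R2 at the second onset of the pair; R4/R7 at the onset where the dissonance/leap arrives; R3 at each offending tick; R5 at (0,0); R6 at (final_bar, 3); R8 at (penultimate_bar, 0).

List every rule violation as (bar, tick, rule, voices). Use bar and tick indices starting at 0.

bar 0: v0=D3 v1=D4 downbeat P8
bar 1: v0=E3 v1=G3 downbeat m3
bar 2: v0=F3 v1=A3 downbeat M3
bar 3: v0=E3 v1=C4 downbeat m6
bar 4: v0=F3 v1=C4 downbeat P5
bar 5: v0=G3 v1=B3 downbeat M3
bar 6: v0=E3 v1=B3 downbeat P5
bar 7: v0=F3 v1=F4 downbeat P8
bar 8: v0=E3 v1=E4 downbeat P8
bar 9: v0=F3 v1=F4 downbeat P8
bar 10: v0=C3 v1=A3 downbeat M6
bar 11: v0=D3 v1=D4 downbeat P8
  -> R2 @ bar 7 tick 0 v(0, 1): E3/B3 P5 -> F3/F4 P8 similar
  -> R7 @ bar 7 tick 0 v(1,): B3->F4 leap 6st
  -> R1 @ bar 8 tick 0 v(0, 1): F3/F4 P8 -> E3/E4 P8 similar
  -> R1 @ bar 9 tick 0 v(0, 1): E3/E4 P8 -> F3/F4 P8 similar
  -> R2 @ bar 11 tick 0 v(0, 1): C3/A3 M6 -> D3/D4 P8 similar

(7, 0, R2, (0, 1))
(7, 0, R7, (1,))
(8, 0, R1, (0, 1))
(9, 0, R1, (0, 1))
(11, 0, R2, (0, 1))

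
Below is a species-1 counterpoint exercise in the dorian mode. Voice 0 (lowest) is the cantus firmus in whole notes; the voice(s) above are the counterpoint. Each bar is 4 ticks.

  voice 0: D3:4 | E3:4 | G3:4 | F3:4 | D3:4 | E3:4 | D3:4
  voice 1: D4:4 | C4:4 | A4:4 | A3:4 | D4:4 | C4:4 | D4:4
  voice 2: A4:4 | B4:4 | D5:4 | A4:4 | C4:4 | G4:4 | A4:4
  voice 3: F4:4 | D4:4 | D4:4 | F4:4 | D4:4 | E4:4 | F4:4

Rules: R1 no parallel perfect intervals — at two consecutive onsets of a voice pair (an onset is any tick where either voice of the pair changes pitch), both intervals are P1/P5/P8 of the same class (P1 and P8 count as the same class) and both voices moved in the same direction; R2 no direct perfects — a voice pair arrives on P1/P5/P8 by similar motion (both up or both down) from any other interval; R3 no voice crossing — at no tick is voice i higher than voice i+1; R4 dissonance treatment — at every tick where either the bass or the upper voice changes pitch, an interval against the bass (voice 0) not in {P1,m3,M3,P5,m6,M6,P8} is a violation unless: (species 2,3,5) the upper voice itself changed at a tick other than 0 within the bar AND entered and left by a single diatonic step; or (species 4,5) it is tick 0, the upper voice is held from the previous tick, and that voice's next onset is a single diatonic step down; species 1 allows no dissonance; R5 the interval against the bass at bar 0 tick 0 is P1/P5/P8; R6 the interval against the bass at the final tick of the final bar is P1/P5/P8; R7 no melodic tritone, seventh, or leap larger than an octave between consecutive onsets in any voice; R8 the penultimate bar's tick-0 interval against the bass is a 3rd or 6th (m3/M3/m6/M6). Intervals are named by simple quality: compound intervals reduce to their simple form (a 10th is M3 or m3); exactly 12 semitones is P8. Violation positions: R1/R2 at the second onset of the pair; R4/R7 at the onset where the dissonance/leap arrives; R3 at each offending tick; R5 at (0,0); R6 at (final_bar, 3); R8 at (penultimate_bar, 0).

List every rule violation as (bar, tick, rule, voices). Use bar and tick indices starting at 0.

bar 0: v0=D3 v1=D4 v2=A4 v3=F4 downbeat m3
bar 1: v0=E3 v1=C4 v2=B4 v3=D4 downbeat m7
bar 2: v0=G3 v1=A4 v2=D5 v3=D4 downbeat P5
bar 3: v0=F3 v1=A3 v2=A4 v3=F4 downbeat P8
bar 4: v0=D3 v1=D4 v2=C4 v3=D4 downbeat P8
bar 5: v0=E3 v1=C4 v2=G4 v3=E4 downbeat P8
bar 6: v0=D3 v1=D4 v2=A4 v3=F4 downbeat m3
  -> R3 @ bar 0 tick 0 v(2, 3): A4 above F4
  -> R5 @ bar 0 tick 0 v(0, 3): opens on m3
  -> R3 @ bar 0 tick 1 v(2, 3): A4 above F4
  -> R3 @ bar 0 tick 2 v(2, 3): A4 above F4
  -> R3 @ bar 0 tick 3 v(2, 3): A4 above F4
  -> R1 @ bar 1 tick 0 v(0, 2): D3/A4 P5 -> E3/B4 P5 similar
  -> R3 @ bar 1 tick 0 v(2, 3): B4 above D4
  -> R4 @ bar 1 tick 0 v(0, 3): E3/D4 m7 untreated
  -> R3 @ bar 1 tick 1 v(2, 3): B4 above D4
  -> R3 @ bar 1 tick 2 v(2, 3): B4 above D4
  -> R3 @ bar 1 tick 3 v(2, 3): B4 above D4
  -> R1 @ bar 2 tick 0 v(0, 2): E3/B4 P5 -> G3/D5 P5 similar
  -> R3 @ bar 2 tick 0 v(2, 3): D5 above D4
  -> R4 @ bar 2 tick 0 v(0, 1): G3/A4 M2 untreated
  -> R3 @ bar 2 tick 1 v(2, 3): D5 above D4
  -> R3 @ bar 2 tick 2 v(2, 3): D5 above D4
  -> R3 @ bar 2 tick 3 v(2, 3): D5 above D4
  -> R2 @ bar 3 tick 0 v(1, 2): A4/D5 P4 -> A3/A4 P8 similar
  -> R3 @ bar 3 tick 0 v(2, 3): A4 above F4
  -> R3 @ bar 3 tick 1 v(2, 3): A4 above F4
  -> R3 @ bar 3 tick 2 v(2, 3): A4 above F4
  -> R3 @ bar 3 tick 3 v(2, 3): A4 above F4
  -> R1 @ bar 4 tick 0 v(0, 3): F3/F4 P8 -> D3/D4 P8 similar
  -> R3 @ bar 4 tick 0 v(1, 2): D4 above C4
  -> R4 @ bar 4 tick 0 v(0, 2): D3/C4 m7 untreated
  -> R3 @ bar 4 tick 1 v(1, 2): D4 above C4
  -> R3 @ bar 4 tick 2 v(1, 2): D4 above C4
  -> R3 @ bar 4 tick 3 v(1, 2): D4 above C4
  -> R1 @ bar 5 tick 0 v(0, 3): D3/D4 P8 -> E3/E4 P8 similar
  -> R3 @ bar 5 tick 0 v(2, 3): G4 above E4
  -> R8 @ bar 5 tick 0 v(0, 3): penult P8 not 3rd/6th
  -> R3 @ bar 5 tick 1 v(2, 3): G4 above E4
  -> R3 @ bar 5 tick 2 v(2, 3): G4 above E4
  -> R3 @ bar 5 tick 3 v(2, 3): G4 above E4
  -> R1 @ bar 6 tick 0 v(1, 2): C4/G4 P5 -> D4/A4 P5 similar
  -> R3 @ bar 6 tick 0 v(2, 3): A4 above F4
  -> R3 @ bar 6 tick 1 v(2, 3): A4 above F4
  -> R3 @ bar 6 tick 2 v(2, 3): A4 above F4
  -> R3 @ bar 6 tick 3 v(2, 3): A4 above F4
  -> R6 @ bar 6 tick 3 v(0, 3): closes on m3

(0, 0, R3, (2, 3))
(0, 0, R5, (0, 3))
(0, 1, R3, (2, 3))
(0, 2, R3, (2, 3))
(0, 3, R3, (2, 3))
(1, 0, R1, (0, 2))
(1, 0, R3, (2, 3))
(1, 0, R4, (0, 3))
(1, 1, R3, (2, 3))
(1, 2, R3, (2, 3))
(1, 3, R3, (2, 3))
(2, 0, R1, (0, 2))
(2, 0, R3, (2, 3))
(2, 0, R4, (0, 1))
(2, 1, R3, (2, 3))
(2, 2, R3, (2, 3))
(2, 3, R3, (2, 3))
(3, 0, R2, (1, 2))
(3, 0, R3, (2, 3))
(3, 1, R3, (2, 3))
(3, 2, R3, (2, 3))
(3, 3, R3, (2, 3))
(4, 0, R1, (0, 3))
(4, 0, R3, (1, 2))
(4, 0, R4, (0, 2))
(4, 1, R3, (1, 2))
(4, 2, R3, (1, 2))
(4, 3, R3, (1, 2))
(5, 0, R1, (0, 3))
(5, 0, R3, (2, 3))
(5, 0, R8, (0, 3))
(5, 1, R3, (2, 3))
(5, 2, R3, (2, 3))
(5, 3, R3, (2, 3))
(6, 0, R1, (1, 2))
(6, 0, R3, (2, 3))
(6, 1, R3, (2, 3))
(6, 2, R3, (2, 3))
(6, 3, R3, (2, 3))
(6, 3, R6, (0, 3))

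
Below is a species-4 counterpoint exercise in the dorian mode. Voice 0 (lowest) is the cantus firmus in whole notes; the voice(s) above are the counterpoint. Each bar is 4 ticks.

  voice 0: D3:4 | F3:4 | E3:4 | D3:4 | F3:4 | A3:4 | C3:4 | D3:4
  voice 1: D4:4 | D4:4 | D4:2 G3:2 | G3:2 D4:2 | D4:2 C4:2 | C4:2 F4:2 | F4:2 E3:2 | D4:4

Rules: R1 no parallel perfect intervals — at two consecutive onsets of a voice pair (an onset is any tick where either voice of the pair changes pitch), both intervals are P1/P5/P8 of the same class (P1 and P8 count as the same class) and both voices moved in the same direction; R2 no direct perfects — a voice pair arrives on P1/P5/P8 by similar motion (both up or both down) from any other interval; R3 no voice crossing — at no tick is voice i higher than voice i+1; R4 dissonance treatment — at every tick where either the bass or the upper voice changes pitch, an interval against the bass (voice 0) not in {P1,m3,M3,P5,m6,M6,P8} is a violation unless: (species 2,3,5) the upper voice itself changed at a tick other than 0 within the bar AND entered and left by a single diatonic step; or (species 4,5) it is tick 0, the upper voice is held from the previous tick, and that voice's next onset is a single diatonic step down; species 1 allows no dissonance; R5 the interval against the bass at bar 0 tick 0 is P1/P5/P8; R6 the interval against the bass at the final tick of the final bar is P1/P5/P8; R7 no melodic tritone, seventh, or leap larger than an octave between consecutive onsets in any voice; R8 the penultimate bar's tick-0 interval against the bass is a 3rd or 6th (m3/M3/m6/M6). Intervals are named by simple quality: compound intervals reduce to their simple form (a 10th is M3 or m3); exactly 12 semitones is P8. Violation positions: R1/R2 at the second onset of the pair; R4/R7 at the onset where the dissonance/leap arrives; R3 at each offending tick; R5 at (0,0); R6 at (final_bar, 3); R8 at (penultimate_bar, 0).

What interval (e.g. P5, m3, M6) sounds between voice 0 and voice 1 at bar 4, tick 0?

voice 0=F3 voice 1=D4 -> M6

M6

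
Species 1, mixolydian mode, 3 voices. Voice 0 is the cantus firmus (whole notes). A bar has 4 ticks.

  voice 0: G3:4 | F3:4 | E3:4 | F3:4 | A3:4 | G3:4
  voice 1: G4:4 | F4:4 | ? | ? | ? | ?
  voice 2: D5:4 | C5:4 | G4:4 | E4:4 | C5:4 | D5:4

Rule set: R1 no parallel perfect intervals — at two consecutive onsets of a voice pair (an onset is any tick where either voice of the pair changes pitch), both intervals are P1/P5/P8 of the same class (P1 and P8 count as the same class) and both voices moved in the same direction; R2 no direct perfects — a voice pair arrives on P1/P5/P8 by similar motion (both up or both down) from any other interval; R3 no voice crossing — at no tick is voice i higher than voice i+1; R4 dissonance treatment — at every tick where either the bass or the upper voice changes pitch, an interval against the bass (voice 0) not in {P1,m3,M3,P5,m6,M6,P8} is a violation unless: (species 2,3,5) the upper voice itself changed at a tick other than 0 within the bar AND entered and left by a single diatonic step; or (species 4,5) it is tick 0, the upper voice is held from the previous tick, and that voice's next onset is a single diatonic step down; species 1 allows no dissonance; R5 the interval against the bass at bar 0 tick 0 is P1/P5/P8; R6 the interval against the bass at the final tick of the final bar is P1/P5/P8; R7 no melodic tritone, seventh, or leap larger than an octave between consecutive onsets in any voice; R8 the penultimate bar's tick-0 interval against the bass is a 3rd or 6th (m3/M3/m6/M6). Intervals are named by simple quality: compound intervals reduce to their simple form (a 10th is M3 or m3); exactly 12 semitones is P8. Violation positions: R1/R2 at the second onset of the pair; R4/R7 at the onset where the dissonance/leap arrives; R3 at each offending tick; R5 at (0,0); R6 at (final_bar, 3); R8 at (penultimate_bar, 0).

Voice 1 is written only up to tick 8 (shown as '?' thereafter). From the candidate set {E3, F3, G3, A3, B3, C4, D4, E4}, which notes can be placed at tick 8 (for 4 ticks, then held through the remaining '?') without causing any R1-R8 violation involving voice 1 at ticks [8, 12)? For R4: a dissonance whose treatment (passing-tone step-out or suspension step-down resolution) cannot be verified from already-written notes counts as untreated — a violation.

{}

E3: violates R1,R7
F3: violates R4
G3: violates R2,R7
A3: violates R4
B3: violates R2,R7
C4: violates R1
D4: violates R4
E4: violates R1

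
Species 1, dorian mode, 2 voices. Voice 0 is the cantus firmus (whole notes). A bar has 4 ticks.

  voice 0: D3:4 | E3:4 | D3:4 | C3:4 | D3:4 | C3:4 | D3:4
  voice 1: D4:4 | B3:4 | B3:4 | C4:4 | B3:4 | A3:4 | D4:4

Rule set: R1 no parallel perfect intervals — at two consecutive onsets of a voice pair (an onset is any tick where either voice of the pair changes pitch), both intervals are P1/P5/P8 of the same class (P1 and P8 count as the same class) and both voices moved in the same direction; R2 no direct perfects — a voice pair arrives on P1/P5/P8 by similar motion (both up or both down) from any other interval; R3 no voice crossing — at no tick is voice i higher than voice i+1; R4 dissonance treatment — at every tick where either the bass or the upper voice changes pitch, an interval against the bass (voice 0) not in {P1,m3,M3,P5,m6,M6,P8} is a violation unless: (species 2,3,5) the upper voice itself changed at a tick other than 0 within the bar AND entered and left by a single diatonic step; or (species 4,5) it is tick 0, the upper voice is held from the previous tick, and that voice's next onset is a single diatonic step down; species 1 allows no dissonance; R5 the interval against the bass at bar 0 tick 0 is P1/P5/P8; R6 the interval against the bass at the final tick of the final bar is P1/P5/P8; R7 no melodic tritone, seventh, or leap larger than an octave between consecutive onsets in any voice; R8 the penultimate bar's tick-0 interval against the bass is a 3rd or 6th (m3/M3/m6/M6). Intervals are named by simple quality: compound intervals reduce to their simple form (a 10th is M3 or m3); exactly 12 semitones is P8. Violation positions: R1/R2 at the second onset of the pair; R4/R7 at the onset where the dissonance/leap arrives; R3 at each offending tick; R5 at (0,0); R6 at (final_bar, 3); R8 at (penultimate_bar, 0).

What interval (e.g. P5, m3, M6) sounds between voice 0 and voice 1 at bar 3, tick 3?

voice 0=C3 voice 1=C4 -> P8

P8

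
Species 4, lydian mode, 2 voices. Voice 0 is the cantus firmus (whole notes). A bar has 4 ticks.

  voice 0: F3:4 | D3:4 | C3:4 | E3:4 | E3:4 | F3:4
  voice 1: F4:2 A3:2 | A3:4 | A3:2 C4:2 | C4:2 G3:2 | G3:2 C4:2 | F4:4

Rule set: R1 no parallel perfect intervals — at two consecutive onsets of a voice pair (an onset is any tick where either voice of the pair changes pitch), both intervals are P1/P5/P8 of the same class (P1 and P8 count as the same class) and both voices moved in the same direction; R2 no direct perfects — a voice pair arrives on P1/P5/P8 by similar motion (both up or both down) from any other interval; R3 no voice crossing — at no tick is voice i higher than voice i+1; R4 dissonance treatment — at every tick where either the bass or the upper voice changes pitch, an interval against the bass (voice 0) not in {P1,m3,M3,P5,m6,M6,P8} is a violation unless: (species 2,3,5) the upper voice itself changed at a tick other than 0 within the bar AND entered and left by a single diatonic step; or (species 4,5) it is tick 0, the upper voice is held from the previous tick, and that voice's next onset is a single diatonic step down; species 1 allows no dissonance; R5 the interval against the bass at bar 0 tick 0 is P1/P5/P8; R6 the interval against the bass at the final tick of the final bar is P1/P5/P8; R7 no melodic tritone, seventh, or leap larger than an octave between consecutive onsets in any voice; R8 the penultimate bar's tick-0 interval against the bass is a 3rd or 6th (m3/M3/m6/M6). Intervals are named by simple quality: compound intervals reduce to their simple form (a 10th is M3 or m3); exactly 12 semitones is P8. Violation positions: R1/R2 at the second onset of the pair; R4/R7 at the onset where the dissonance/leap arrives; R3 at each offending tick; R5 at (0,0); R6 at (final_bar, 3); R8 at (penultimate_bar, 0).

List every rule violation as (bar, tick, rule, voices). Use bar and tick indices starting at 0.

(5, 0, R2, (0, 1))

bar 0: v0=F3 v1=F4 downbeat P8
bar 1: v0=D3 v1=A3 downbeat P5
bar 2: v0=C3 v1=A3 downbeat M6
bar 3: v0=E3 v1=C4 downbeat m6
bar 4: v0=E3 v1=G3 downbeat m3
bar 5: v0=F3 v1=F4 downbeat P8
  -> R2 @ bar 5 tick 0 v(0, 1): E3/C4 m6 -> F3/F4 P8 similar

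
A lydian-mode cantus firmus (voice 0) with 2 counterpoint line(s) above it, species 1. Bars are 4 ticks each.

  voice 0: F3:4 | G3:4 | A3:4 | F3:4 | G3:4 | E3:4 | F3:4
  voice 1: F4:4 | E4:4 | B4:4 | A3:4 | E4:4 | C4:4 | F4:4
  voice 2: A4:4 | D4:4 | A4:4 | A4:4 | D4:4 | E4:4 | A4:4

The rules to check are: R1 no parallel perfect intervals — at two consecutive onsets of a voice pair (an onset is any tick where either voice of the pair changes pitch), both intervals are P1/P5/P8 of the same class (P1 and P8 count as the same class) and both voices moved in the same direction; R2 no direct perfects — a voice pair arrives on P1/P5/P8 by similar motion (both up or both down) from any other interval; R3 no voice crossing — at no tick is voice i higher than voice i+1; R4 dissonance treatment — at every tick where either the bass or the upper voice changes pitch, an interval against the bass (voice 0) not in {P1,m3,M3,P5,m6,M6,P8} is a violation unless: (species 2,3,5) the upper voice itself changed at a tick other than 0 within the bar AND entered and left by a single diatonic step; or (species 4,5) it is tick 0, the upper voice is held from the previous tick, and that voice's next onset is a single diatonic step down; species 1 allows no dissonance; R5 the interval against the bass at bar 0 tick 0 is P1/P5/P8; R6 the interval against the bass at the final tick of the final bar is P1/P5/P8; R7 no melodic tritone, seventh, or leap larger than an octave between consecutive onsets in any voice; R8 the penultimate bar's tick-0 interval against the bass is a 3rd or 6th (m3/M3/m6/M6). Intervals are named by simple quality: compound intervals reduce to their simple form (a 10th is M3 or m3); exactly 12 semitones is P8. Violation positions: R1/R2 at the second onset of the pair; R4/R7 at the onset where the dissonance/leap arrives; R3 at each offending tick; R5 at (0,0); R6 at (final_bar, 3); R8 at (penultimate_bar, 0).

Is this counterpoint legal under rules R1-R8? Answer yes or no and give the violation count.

bar 0: v0=F3 v1=F4 v2=A4 (M3)
bar 1: v0=G3 v1=E4 v2=D4 (P5)
bar 2: v0=A3 v1=B4 v2=A4 (P8)
bar 3: v0=F3 v1=A3 v2=A4 (M3)
bar 4: v0=G3 v1=E4 v2=D4 (P5)
bar 5: v0=E3 v1=C4 v2=E4 (P8)
bar 6: v0=F3 v1=F4 v2=A4 (M3)
  R5 @ bar0.0: opens on M3
  R3 @ bar1.0: E4 above D4
  R3 @ bar1.1: E4 above D4
  R3 @ bar1.2: E4 above D4
  R3 @ bar1.3: E4 above D4
  R2 @ bar2.0: G3/D4 P5 -> A3/A4 P8 similar
  R3 @ bar2.0: B4 above A4
  R4 @ bar2.0: A3/B4 M2 untreated
  R3 @ bar2.1: B4 above A4
  R3 @ bar2.2: B4 above A4
  R3 @ bar2.3: B4 above A4
  R7 @ bar3.0: B4->A3 leap 14st
  R3 @ bar4.0: E4 above D4
  R3 @ bar4.1: E4 above D4
  R3 @ bar4.2: E4 above D4
  R3 @ bar4.3: E4 above D4
  R8 @ bar5.0: penult P8 not 3rd/6th
  R2 @ bar6.0: E3/C4 m6 -> F3/F4 P8 similar
  R6 @ bar6.3: closes on M3

No (19 violations)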